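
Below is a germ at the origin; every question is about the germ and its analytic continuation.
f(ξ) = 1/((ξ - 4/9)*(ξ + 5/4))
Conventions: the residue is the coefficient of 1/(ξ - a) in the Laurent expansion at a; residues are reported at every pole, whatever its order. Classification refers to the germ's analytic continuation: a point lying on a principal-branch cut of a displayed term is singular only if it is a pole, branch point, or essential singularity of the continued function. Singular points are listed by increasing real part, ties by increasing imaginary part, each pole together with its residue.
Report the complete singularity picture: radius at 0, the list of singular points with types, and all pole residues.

Radius of convergence at 0: 4/9.
At -5/4: a pole of order 1; residue -36/61.
At 4/9: a pole of order 1; residue 36/61.

Denominator factor (ξ + 5/4): pole of order 1 at -5/4, modulus 5/4.
Denominator factor (ξ - 4/9): pole of order 1 at 4/9, modulus 4/9.
The radius of convergence is the smallest modulus among the singular points: 4/9.
At the order-1 pole -5/4 set g(ξ) = (ξ - (-5/4))*f(ξ) = 1/(ξ - 4/9).
Simple pole: residue = g(a) at a = -5/4, which is -36/61.
At the order-1 pole 4/9 set g(ξ) = (ξ - (4/9))*f(ξ) = 1/(ξ + 5/4).
Simple pole: residue = g(a) at a = 4/9, which is 36/61.
List the singular points by increasing real part (a conjugate pair: the negative imaginary part first).


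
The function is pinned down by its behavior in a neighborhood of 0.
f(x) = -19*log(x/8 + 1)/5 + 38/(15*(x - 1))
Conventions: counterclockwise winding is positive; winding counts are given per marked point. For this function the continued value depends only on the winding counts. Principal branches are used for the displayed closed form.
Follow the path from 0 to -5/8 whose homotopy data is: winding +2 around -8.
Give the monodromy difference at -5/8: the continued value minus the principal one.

The rational part is single-valued and drops out of the difference; each branch term changes only by its own monodromy.
(-19/5)*log(1 - x/(-8)): each positive loop around -8 adds 2*pi*i to the log, so winding +2 contributes (-19/5)*(2)*2*pi*i = -(76/5)*pi*i.
Summing the contributions at x = -5/8 gives -(76/5)*pi*i.

Continued minus principal equals -(76/5)*pi*i.


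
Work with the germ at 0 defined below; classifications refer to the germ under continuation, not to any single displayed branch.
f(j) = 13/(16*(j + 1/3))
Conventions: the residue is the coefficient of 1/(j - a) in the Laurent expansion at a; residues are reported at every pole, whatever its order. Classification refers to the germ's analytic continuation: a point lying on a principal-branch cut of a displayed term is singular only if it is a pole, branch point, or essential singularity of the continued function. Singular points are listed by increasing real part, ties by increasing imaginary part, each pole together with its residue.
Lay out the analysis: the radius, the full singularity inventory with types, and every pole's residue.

Denominator factor (j + 1/3): pole of order 1 at -1/3, modulus 1/3.
The radius of convergence is the smallest modulus among the singular points: 1/3.
At the order-1 pole -1/3 set g(j) = (j - (-1/3))*f(j) = 13/16.
Simple pole: residue = g(a) at a = -1/3, which is 13/16.

Radius of convergence at 0: 1/3.
At -1/3: a pole of order 1; residue 13/16.


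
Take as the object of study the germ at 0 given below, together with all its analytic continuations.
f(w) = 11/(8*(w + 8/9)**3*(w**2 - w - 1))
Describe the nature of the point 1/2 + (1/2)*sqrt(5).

The denominator factor w**2 - w - 1 vanishes at 1/2 + (1/2)*sqrt(5) and appears to the power 1; the numerator there equals 11/8, nonzero, and no other factor vanishes.
Hence a pole whose order is the multiplicity, 1.

The point is a pole of order 1.


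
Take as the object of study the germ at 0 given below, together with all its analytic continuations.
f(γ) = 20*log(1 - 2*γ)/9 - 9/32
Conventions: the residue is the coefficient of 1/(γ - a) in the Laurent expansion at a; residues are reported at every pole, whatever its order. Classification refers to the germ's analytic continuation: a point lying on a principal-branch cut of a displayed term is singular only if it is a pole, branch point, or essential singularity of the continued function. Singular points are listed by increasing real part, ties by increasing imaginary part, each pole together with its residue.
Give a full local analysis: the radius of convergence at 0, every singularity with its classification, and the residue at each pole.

Radius of convergence at 0: 1/2.
At 1/2: a logarithmic branch point.

Branch term (20/9)*log(1 - γ/(1/2)): its argument vanishes at γ = 1/2, a logarithmic branch point, modulus 1/2.
The radius of convergence is the smallest modulus among the singular points: 1/2.


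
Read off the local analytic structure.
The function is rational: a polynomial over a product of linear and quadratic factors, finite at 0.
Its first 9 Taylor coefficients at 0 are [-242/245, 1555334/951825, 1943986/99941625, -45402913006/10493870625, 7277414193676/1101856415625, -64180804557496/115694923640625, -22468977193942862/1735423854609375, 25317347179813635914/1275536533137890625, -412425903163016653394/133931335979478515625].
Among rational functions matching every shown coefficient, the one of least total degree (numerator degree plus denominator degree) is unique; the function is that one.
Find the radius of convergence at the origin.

No rational of total degree below 7 reproduces all 9 coefficients; solving the [1/6] Pade equations on them gives f(d) = (29*d/37 + 1)/((d**2 + d/3 - 5/2)*(d**2 + 9*d/11 + 7/11)**2), whose expansion matches every shown term.
Denominator factor (d**2 + 9*d/11 + 7/11)^2: discriminant -227/121, complex-conjugate roots (-9/22) + ((1/22)*sqrt(227))*i and (-9/22) - ((1/22)*sqrt(227))*i; poles of order 2, moduli (1/11)*sqrt(77) and (1/11)*sqrt(77).
Denominator factor (d**2 + d/3 - 5/2): discriminant 91/9, real irrational roots -1/6 + (1/6)*sqrt(91) and -1/6 - (1/6)*sqrt(91); poles of order 1, moduli -1/6 + (1/6)*sqrt(91) and 1/6 + (1/6)*sqrt(91).
The radius of convergence is the smallest modulus among the singular points: (1/11)*sqrt(77).

The radius of convergence is (1/11)*sqrt(77).


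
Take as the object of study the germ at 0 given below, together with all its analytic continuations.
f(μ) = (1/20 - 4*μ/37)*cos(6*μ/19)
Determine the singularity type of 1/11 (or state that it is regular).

There is no denominator, hence no pole anywhere.
The factor cos(6*μ/19) is entire.
So the germ continues analytically to 1/11.

The point is a regular point.


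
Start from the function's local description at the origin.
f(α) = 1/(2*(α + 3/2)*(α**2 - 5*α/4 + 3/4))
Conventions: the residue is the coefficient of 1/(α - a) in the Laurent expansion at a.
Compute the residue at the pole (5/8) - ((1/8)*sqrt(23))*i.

The factor α**2 - 5*α/4 + 3/4 splits as (α - a)(α - a') with a = (5/8) - ((1/8)*sqrt(23))*i, a' = (5/8) + ((1/8)*sqrt(23))*i. At the order-1 pole a set g(α) = (α - a)*f(α) = [1/(2*(α + 3/2))] / (α - a').
Simple pole: residue = g(a) at a = (5/8) - ((1/8)*sqrt(23))*i, which is (-2/39) + ((34/897)*sqrt(23))*i.

The residue is (-2/39) + ((34/897)*sqrt(23))*i.


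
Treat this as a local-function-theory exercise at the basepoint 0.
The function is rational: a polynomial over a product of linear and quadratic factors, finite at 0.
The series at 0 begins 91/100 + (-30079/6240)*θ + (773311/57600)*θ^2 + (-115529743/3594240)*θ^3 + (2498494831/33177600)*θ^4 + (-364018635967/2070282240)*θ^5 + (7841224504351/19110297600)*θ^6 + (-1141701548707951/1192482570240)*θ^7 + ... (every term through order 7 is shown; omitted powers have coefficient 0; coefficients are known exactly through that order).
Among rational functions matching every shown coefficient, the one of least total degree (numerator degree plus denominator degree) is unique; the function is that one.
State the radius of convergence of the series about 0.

No rational of total degree below 4 reproduces all 8 coefficients; solving the [2/2] Pade equations on them gives f(θ) = (4*θ**2/3 - 35*θ/13 + 26/25)/((θ + 3/7)*(θ + 8/3)), whose expansion matches every shown term.
Denominator factor (θ + 8/3): pole of order 1 at -8/3, modulus 8/3.
Denominator factor (θ + 3/7): pole of order 1 at -3/7, modulus 3/7.
The radius of convergence is the smallest modulus among the singular points: 3/7.

The radius of convergence is 3/7.


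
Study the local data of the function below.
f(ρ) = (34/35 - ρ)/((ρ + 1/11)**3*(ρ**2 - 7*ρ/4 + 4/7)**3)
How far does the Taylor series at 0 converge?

The radius of convergence is 1/11.

Denominator factor (ρ + 1/11)^3: pole of order 3 at -1/11, modulus 1/11.
Denominator factor (ρ**2 - 7*ρ/4 + 4/7)^3: discriminant 87/112, real irrational roots 7/8 + (1/56)*sqrt(609) and 7/8 - (1/56)*sqrt(609); poles of order 3, moduli 7/8 + (1/56)*sqrt(609) and 7/8 - (1/56)*sqrt(609).
The radius of convergence is the smallest modulus among the singular points: 1/11.


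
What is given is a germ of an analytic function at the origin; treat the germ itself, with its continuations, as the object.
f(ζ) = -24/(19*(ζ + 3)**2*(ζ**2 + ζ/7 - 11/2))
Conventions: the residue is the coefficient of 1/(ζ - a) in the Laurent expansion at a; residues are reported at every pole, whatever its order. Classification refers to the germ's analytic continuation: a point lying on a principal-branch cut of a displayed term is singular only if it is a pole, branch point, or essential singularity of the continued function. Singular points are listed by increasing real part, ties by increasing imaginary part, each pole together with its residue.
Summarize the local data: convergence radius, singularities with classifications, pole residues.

Radius of convergence at 0: -1/14 + (1/14)*sqrt(1079).
At -3: a pole of order 2; residue -27552/35131.
At -1/14 - (1/14)*sqrt(1079): a pole of order 1; residue 13776/35131 + (463680/37906349)*sqrt(1079).
At -1/14 + (1/14)*sqrt(1079): a pole of order 1; residue 13776/35131 - (463680/37906349)*sqrt(1079).

Denominator factor (ζ + 3)^2: pole of order 2 at -3, modulus 3.
Denominator factor (ζ**2 + ζ/7 - 11/2): discriminant 1079/49, real irrational roots -1/14 + (1/14)*sqrt(1079) and -1/14 - (1/14)*sqrt(1079); poles of order 1, moduli -1/14 + (1/14)*sqrt(1079) and 1/14 + (1/14)*sqrt(1079).
The radius of convergence is the smallest modulus among the singular points: -1/14 + (1/14)*sqrt(1079).
At the order-2 pole -3 set g(ζ) = (ζ - (-3))^2*f(ζ) = -24/(19*(ζ**2 + ζ/7 - 11/2)).
Order-2 pole: residue = g'(a); g'(-3) = -27552/35131, so the residue is -27552/35131.
The factor ζ**2 + ζ/7 - 11/2 splits as (ζ - a)(ζ - a') with a = -1/14 - (1/14)*sqrt(1079), a' = -1/14 + (1/14)*sqrt(1079). At the order-1 pole a set g(ζ) = (ζ - a)*f(ζ) = [-24/(19*(ζ + 3)**2)] / (ζ - a').
Simple pole: residue = g(a) at a = -1/14 - (1/14)*sqrt(1079), which is 13776/35131 + (463680/37906349)*sqrt(1079).
The factor ζ**2 + ζ/7 - 11/2 splits as (ζ - a)(ζ - a') with a = -1/14 + (1/14)*sqrt(1079), a' = -1/14 - (1/14)*sqrt(1079). At the order-1 pole a set g(ζ) = (ζ - a)*f(ζ) = [-24/(19*(ζ + 3)**2)] / (ζ - a').
Simple pole: residue = g(a) at a = -1/14 + (1/14)*sqrt(1079), which is 13776/35131 - (463680/37906349)*sqrt(1079).
List the singular points by increasing real part (a conjugate pair: the negative imaginary part first).


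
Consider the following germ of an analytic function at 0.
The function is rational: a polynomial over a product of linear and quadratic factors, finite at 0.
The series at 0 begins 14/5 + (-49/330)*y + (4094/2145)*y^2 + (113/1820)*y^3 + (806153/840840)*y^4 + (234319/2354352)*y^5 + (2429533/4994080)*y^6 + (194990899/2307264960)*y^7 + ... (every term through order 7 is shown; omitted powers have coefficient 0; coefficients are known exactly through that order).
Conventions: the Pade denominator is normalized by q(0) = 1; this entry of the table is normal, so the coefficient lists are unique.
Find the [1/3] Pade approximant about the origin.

Taylor coefficients needed (read off): a_0 = 14/5, a_1 = -49/330, a_2 = 4094/2145, a_3 = 113/1820, a_4 = 806153/840840.
Write the denominator as Q(y) = 1 + q1*y + q2*y^2 + q3*y^3. Requiring Q*f - P = O(y^5) with deg P <= 1 kills the coefficients of y^2..y^4 in Q*f:
  y^2: a_2 + q1*a_1 + q2*a_0 = 0, i.e. 4094/2145 + (-49/330)*q1 + (14/5)*q2 = 0.
  y^3: a_3 + q1*a_2 + q2*a_1 + q3*a_0 = 0, i.e. 113/1820 + (4094/2145)*q1 + (-49/330)*q2 + (14/5)*q3 = 0.
  y^4: a_4 + q1*a_3 + q2*a_2 + q3*a_1 = 0, i.e. 806153/840840 + (113/1820)*q1 + (4094/2145)*q2 + (-49/330)*q3 = 0.
Solving this linear system: q1 = 3176974222/2515031155, q2 = -3091798621/5030062310, q3 = -119773590057/130781620060.
The numerator is Q*f truncated at degree 1: P0 = a_0 = 14/5; P1 = a_1 + q1*a_0 = 401755379219/118565754450.

The Pade approximant has numerator coefficients [14/5, 401755379219/118565754450]; denominator coefficients [1, 3176974222/2515031155, -3091798621/5030062310, -119773590057/130781620060].


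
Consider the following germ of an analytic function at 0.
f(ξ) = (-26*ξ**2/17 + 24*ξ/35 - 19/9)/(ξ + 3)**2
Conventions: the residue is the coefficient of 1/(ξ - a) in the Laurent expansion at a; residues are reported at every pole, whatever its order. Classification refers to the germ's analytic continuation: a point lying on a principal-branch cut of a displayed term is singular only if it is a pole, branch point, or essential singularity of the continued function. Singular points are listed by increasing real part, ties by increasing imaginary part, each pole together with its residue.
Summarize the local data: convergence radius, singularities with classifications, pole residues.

Denominator factor (ξ + 3)^2: pole of order 2 at -3, modulus 3.
The radius of convergence is the smallest modulus among the singular points: 3.
At the order-2 pole -3 set g(ξ) = (ξ - (-3))^2*f(ξ) = -26*ξ**2/17 + 24*ξ/35 - 19/9.
Order-2 pole: residue = g'(a); g'(-3) = 5868/595, so the residue is 5868/595.

Radius of convergence at 0: 3.
At -3: a pole of order 2; residue 5868/595.


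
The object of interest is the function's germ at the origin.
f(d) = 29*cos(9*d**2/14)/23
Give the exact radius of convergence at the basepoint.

The radius of convergence is infinite.

The factor cos(9*d**2/14) is entire and contributes no finite singular point.
The polynomial part has no poles.
No finite singular points: the Taylor series at 0 converges everywhere.


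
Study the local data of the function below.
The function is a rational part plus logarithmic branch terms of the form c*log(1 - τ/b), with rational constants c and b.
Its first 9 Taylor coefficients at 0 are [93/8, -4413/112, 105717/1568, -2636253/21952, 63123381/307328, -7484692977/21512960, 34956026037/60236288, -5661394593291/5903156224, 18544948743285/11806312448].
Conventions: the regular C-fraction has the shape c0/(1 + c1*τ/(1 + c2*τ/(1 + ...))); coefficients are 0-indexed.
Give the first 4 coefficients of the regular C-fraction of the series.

Taylor coefficients (read off): a_0 = 93/8, a_1 = -4413/112, a_2 = 105717/1568, a_3 = -2636253/21952.
c0 = a_0 = 93/8. Peel one level at a time: if S = 1 + c*τ/S' with S'(0) = 1, then c is the τ-coefficient of S and S' = c*τ/(S - 1).
S_1 = c0/f = 1 + (1471/434)*τ + (267858/47089)*τ^2 + ...; c1 = 1471/434.
S_2 = c1*τ/(S_1 - 1) = 1 + (-535716/319207)*τ + (-12713900/106028209)*τ^2 + ...; c2 = -535716/319207.
S_3 = c2*τ/(S_2 - 1) = 1 + (-98532725/1379066913)*τ + ...; c3 = -98532725/1379066913.

The regular C-fraction coefficients are [93/8, 1471/434, -535716/319207, -98532725/1379066913].


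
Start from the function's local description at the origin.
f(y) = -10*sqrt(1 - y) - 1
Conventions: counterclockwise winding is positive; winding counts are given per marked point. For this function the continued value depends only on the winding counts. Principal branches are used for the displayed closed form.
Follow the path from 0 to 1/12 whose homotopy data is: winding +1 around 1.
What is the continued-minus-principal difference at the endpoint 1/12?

Continued minus principal equals (10/3)*sqrt(33).

The rational part is single-valued and drops out of the difference; each branch term changes only by its own monodromy.
(-10)*sqrt(1 - y/(1)): winding +1 is odd, the square root flips sign, contributing -2*(-10)*sqrt(1 - (1/12)/(1)) = -2*(-10)*sqrt(11/12) = (10/3)*sqrt(33).
Summing the contributions at y = 1/12 gives (10/3)*sqrt(33).


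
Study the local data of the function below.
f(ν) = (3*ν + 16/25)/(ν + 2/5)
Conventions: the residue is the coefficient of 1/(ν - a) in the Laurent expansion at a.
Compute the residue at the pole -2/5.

The residue is -14/25.

At the order-1 pole -2/5 set g(ν) = (ν - (-2/5))*f(ν) = 3*ν + 16/25.
Simple pole: residue = g(a) at a = -2/5, which is -14/25.


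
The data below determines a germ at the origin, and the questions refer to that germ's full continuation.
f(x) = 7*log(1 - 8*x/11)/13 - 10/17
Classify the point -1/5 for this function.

The point is a regular point.

There is no denominator, hence no pole anywhere.
Branch term log(1 - x/(11/8)): argument at -1/5 is 63/55, nonzero, so -1/5 is not its branch point (a point on a principal cut is still regular for the continued germ).
So the germ continues analytically to -1/5.


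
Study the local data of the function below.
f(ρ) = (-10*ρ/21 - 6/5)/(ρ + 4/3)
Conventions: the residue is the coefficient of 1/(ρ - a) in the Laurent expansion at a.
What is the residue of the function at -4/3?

At the order-1 pole -4/3 set g(ρ) = (ρ - (-4/3))*f(ρ) = -10*ρ/21 - 6/5.
Simple pole: residue = g(a) at a = -4/3, which is -178/315.

The residue is -178/315.


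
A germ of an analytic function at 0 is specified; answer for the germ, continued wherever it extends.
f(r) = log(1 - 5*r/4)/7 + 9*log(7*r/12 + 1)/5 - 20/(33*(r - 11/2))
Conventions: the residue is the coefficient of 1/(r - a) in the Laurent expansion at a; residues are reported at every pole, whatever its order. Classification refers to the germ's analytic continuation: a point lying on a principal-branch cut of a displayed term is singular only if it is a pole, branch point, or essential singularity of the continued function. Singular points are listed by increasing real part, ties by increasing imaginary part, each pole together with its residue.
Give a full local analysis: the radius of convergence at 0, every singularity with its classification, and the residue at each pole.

Denominator factor (r - 11/2): pole of order 1 at 11/2, modulus 11/2.
Branch term (1/7)*log(1 - r/(4/5)): its argument vanishes at r = 4/5, a logarithmic branch point, modulus 4/5.
Branch term (9/5)*log(1 - r/(-12/7)): its argument vanishes at r = -12/7, a logarithmic branch point, modulus 12/7.
The radius of convergence is the smallest modulus among the singular points: 4/5.
The branch terms are analytic at 11/2 and contribute nothing to the residue; only the rational part matters.
At the order-1 pole 11/2 set g(r) = (r - (11/2))*(rational part) = -20/33.
Simple pole: residue = g(a) at a = 11/2, which is -20/33.
List the singular points by increasing real part (a conjugate pair: the negative imaginary part first).

Radius of convergence at 0: 4/5.
At -12/7: a logarithmic branch point.
At 4/5: a logarithmic branch point.
At 11/2: a pole of order 1; residue -20/33.


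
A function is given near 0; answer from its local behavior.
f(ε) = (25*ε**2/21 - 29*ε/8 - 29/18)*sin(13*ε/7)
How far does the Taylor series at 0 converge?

The factor sin(13*ε/7) is entire and contributes no finite singular point.
The polynomial part has no poles.
No finite singular points: the Taylor series at 0 converges everywhere.

The radius of convergence is infinite.


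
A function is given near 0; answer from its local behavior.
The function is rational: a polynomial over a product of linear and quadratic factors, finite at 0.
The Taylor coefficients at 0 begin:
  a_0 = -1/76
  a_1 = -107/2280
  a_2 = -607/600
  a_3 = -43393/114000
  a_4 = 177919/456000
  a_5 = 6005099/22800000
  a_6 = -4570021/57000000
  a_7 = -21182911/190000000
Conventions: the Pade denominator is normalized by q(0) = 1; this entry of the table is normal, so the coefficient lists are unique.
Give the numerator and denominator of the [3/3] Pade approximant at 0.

The Pade approximant has numerator coefficients [-1/76, -27368914/546174771, -105492884/102745749, -131866105/205491498]; denominator coefficients [1, 440047047/1820582570, 5157241203/18205825700, 1798604309/7282330280].

Taylor coefficients needed (read off): a_0 = -1/76, a_1 = -107/2280, a_2 = -607/600, a_3 = -43393/114000, a_4 = 177919/456000, a_5 = 6005099/22800000, a_6 = -4570021/57000000.
Write the denominator as Q(ε) = 1 + q1*ε + q2*ε^2 + q3*ε^3. Requiring Q*f - P = O(ε^7) with deg P <= 3 kills the coefficients of ε^4..ε^6 in Q*f:
  ε^4: a_4 + q1*a_3 + q2*a_2 + q3*a_1 = 0, i.e. 177919/456000 + (-43393/114000)*q1 + (-607/600)*q2 + (-107/2280)*q3 = 0.
  ε^5: a_5 + q1*a_4 + q2*a_3 + q3*a_2 = 0, i.e. 6005099/22800000 + (177919/456000)*q1 + (-43393/114000)*q2 + (-607/600)*q3 = 0.
  ε^6: a_6 + q1*a_5 + q2*a_4 + q3*a_3 = 0, i.e. -4570021/57000000 + (6005099/22800000)*q1 + (177919/456000)*q2 + (-43393/114000)*q3 = 0.
Solving this linear system: q1 = 440047047/1820582570, q2 = 5157241203/18205825700, q3 = 1798604309/7282330280.
The numerator is Q*f truncated at degree 3: P0 = a_0 = -1/76; P1 = a_1 + q1*a_0 = -27368914/546174771; P2 = a_2 + q1*a_1 + q2*a_0 = -105492884/102745749; P3 = a_3 + q1*a_2 + q2*a_1 + q3*a_0 = -131866105/205491498.


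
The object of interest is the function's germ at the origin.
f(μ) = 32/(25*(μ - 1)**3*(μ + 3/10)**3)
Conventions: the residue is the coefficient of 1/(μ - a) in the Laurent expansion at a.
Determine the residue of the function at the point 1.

At the order-3 pole 1 set g(μ) = (μ - (1))^3*f(μ) = 32/(25*(μ + 3/10)**3).
Order-3 pole: residue = g''(a)/2; g''(1) = 1536000/371293, so the residue is 768000/371293.

The residue is 768000/371293.


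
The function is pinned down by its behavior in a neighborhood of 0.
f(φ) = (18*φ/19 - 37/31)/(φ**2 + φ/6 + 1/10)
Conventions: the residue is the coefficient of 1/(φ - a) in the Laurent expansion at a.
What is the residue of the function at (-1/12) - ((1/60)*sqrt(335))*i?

The residue is (9/19) - ((4497/39463)*sqrt(335))*i.

The factor φ**2 + φ/6 + 1/10 splits as (φ - a)(φ - a') with a = (-1/12) - ((1/60)*sqrt(335))*i, a' = (-1/12) + ((1/60)*sqrt(335))*i. At the order-1 pole a set g(φ) = (φ - a)*f(φ) = [18*φ/19 - 37/31] / (φ - a').
Simple pole: residue = g(a) at a = (-1/12) - ((1/60)*sqrt(335))*i, which is (9/19) - ((4497/39463)*sqrt(335))*i.


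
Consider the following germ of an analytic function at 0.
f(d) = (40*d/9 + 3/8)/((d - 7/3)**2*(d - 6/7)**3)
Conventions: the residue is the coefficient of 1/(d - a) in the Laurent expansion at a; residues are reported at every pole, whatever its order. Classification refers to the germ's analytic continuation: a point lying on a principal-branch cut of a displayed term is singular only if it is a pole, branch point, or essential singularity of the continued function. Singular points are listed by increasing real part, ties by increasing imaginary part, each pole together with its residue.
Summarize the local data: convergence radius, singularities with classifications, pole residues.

Radius of convergence at 0: 6/7.
At 6/7: a pole of order 3; residue 39946809/7388168.
At 7/3: a pole of order 2; residue -39946809/7388168.

Denominator factor (d - 7/3)^2: pole of order 2 at 7/3, modulus 7/3.
Denominator factor (d - 6/7)^3: pole of order 3 at 6/7, modulus 6/7.
The radius of convergence is the smallest modulus among the singular points: 6/7.
At the order-3 pole 6/7 set g(d) = (d - (6/7))^3*f(d) = (40*d/9 + 3/8)/(d - 7/3)**2.
Order-3 pole: residue = g''(a)/2; g''(6/7) = 39946809/3694084, so the residue is 39946809/7388168.
At the order-2 pole 7/3 set g(d) = (d - (7/3))^2*f(d) = (40*d/9 + 3/8)/(d - 6/7)**3.
Order-2 pole: residue = g'(a); g'(7/3) = -39946809/7388168, so the residue is -39946809/7388168.
List the singular points by increasing real part (a conjugate pair: the negative imaginary part first).


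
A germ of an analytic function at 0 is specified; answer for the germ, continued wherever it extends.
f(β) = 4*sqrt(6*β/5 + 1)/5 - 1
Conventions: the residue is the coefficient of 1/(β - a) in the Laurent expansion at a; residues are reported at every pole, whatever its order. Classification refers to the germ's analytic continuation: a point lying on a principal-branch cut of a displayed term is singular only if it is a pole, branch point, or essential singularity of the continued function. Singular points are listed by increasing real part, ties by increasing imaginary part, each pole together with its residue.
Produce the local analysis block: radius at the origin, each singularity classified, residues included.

Branch term (4/5)*sqrt(1 - β/(-5/6)): its argument vanishes at β = -5/6, a square-root branch point, modulus 5/6.
The radius of convergence is the smallest modulus among the singular points: 5/6.

Radius of convergence at 0: 5/6.
At -5/6: an algebraic (square-root) branch point.


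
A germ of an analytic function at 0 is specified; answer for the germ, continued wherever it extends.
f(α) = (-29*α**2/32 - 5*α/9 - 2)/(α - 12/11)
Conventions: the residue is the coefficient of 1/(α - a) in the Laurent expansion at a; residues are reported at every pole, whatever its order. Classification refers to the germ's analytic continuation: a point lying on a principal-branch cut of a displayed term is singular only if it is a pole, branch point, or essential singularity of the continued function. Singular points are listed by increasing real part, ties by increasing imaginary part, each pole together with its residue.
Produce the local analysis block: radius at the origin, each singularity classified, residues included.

Denominator factor (α - 12/11): pole of order 1 at 12/11, modulus 12/11.
The radius of convergence is the smallest modulus among the singular points: 12/11.
At the order-1 pole 12/11 set g(α) = (α - (12/11))*f(α) = -29*α**2/32 - 5*α/9 - 2.
Simple pole: residue = g(a) at a = 12/11, which is -2675/726.

Radius of convergence at 0: 12/11.
At 12/11: a pole of order 1; residue -2675/726.


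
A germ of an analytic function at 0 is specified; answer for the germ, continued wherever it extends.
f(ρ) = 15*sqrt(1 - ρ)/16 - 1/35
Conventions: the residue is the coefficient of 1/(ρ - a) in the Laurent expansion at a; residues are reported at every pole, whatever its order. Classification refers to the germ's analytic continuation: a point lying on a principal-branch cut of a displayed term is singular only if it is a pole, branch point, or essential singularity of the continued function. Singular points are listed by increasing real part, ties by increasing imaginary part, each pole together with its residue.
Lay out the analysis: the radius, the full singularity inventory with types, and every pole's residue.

Radius of convergence at 0: 1.
At 1: an algebraic (square-root) branch point.

Branch term (15/16)*sqrt(1 - ρ/(1)): its argument vanishes at ρ = 1, a square-root branch point, modulus 1.
The radius of convergence is the smallest modulus among the singular points: 1.


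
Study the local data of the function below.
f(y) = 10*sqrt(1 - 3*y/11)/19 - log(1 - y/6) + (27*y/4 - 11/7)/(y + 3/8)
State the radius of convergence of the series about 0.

The radius of convergence is 3/8.

Denominator factor (y + 3/8): pole of order 1 at -3/8, modulus 3/8.
Branch term (-1)*log(1 - y/(6)): its argument vanishes at y = 6, a logarithmic branch point, modulus 6.
Branch term (10/19)*sqrt(1 - y/(11/3)): its argument vanishes at y = 11/3, a square-root branch point, modulus 11/3.
The radius of convergence is the smallest modulus among the singular points: 3/8.


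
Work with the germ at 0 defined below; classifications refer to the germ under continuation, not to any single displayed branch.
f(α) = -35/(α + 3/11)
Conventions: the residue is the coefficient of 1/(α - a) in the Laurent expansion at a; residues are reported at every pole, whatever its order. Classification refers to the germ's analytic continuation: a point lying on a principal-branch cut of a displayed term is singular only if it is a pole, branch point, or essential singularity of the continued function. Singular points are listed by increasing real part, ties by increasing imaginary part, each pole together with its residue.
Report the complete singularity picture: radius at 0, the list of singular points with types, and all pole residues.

Denominator factor (α + 3/11): pole of order 1 at -3/11, modulus 3/11.
The radius of convergence is the smallest modulus among the singular points: 3/11.
At the order-1 pole -3/11 set g(α) = (α - (-3/11))*f(α) = -35.
Simple pole: residue = g(a) at a = -3/11, which is -35.

Radius of convergence at 0: 3/11.
At -3/11: a pole of order 1; residue -35.


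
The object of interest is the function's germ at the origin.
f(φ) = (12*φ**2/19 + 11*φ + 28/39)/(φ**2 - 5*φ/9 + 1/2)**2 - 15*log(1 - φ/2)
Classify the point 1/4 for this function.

The point is a regular point.

Denominator factors: φ**2 - 5*φ/9 + 1/2 = 61/144 at φ = 1/4 — none vanishes.
Branch term log(1 - φ/(2)): argument at 1/4 is 7/8, nonzero, so 1/4 is not its branch point (a point on a principal cut is still regular for the continued germ).
So the germ continues analytically to 1/4.


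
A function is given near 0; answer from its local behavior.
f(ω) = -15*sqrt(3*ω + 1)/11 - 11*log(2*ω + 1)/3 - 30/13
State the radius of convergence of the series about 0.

The radius of convergence is 1/3.

Branch term (-15/11)*sqrt(1 - ω/(-1/3)): its argument vanishes at ω = -1/3, a square-root branch point, modulus 1/3.
Branch term (-11/3)*log(1 - ω/(-1/2)): its argument vanishes at ω = -1/2, a logarithmic branch point, modulus 1/2.
The radius of convergence is the smallest modulus among the singular points: 1/3.


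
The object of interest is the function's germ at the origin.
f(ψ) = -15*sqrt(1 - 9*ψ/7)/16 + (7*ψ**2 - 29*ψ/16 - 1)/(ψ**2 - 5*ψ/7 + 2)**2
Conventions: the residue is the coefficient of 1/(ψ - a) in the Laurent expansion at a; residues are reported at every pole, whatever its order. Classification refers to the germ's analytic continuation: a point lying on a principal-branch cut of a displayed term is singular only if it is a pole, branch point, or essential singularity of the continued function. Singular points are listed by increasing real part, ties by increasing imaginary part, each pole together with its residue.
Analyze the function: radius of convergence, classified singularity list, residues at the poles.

Radius of convergence at 0: 7/9.
At (5/14) - ((1/14)*sqrt(367))*i: a pole of order 2; residue ((135583/2155024)*sqrt(367))*i.
At (5/14) + ((1/14)*sqrt(367))*i: a pole of order 2; residue -((135583/2155024)*sqrt(367))*i.
At 7/9: an algebraic (square-root) branch point.


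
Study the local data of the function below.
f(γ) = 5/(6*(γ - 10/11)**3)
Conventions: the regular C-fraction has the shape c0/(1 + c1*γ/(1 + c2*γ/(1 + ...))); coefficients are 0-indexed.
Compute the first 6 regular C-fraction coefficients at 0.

The regular C-fraction coefficients are [-1331/1200, -33/10, 11/10, -11/15, 11/60, -11/20].

Taylor coefficients (expand at 0): a_0 = -1331/1200, a_1 = -14641/4000, a_2 = -161051/20000, a_3 = -1771561/120000, a_4 = -19487171/800000, a_5 = -1500512167/40000000.
c0 = a_0 = -1331/1200. Peel one level at a time: if S = 1 + c*γ/S' with S'(0) = 1, then c is the γ-coefficient of S and S' = c*γ/(S - 1).
S_1 = c0/f = 1 + (-33/10)*γ + (363/100)*γ^2 + ...; c1 = -33/10.
S_2 = c1*γ/(S_1 - 1) = 1 + (11/10)*γ + (121/150)*γ^2 + ...; c2 = 11/10.
S_3 = c2*γ/(S_2 - 1) = 1 + (-11/15)*γ + (121/900)*γ^2 + ...; c3 = -11/15.
S_4 = c3*γ/(S_3 - 1) = 1 + (11/60)*γ + (121/1200)*γ^2 + ...; c4 = 11/60.
S_5 = c4*γ/(S_4 - 1) = 1 + (-11/20)*γ + ...; c5 = -11/20.


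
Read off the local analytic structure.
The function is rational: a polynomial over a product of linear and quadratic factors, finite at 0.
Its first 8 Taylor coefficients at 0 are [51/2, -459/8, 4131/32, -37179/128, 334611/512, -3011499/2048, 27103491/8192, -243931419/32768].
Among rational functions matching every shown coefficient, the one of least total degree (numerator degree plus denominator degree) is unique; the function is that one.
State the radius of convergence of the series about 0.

No rational of total degree below 1 reproduces all 8 coefficients; solving the [0/1] Pade equations on them gives f(j) = 34/(3*(j + 4/9)), whose expansion matches every shown term.
Denominator factor (j + 4/9): pole of order 1 at -4/9, modulus 4/9.
The radius of convergence is the smallest modulus among the singular points: 4/9.

The radius of convergence is 4/9.


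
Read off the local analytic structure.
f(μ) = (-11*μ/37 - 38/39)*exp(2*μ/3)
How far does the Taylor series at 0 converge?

The factor exp(2*μ/3) is entire and contributes no finite singular point.
The polynomial part has no poles.
No finite singular points: the Taylor series at 0 converges everywhere.

The radius of convergence is infinite.


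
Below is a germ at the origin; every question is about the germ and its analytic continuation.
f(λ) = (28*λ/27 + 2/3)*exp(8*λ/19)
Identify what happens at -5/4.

The point is a regular point.

There is no denominator, hence no pole anywhere.
The factor exp(8*λ/19) is entire.
So the germ continues analytically to -5/4.


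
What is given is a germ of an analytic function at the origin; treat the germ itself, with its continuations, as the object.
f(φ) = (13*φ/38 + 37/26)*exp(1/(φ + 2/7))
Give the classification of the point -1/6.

There is no denominator, hence no pole anywhere.
The essential point of exp(1/(φ - (-2/7))) is -2/7, not -1/6.
So the germ continues analytically to -1/6.

The point is a regular point.


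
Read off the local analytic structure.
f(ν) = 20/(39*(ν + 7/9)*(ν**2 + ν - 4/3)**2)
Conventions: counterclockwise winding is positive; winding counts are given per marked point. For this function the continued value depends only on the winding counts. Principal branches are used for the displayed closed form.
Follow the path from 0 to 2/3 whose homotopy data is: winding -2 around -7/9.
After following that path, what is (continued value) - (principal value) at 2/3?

The function is rational, hence single-valued: continuing it around any pole returns the same value, so the difference is 0.

Continued minus principal equals 0.


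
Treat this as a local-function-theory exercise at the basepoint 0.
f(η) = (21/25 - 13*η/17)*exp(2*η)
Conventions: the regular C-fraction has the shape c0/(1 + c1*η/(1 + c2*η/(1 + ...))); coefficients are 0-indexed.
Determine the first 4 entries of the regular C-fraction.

The regular C-fraction coefficients are [21/25, -389/357, 128473/138873, -25626174/49975997].

Taylor coefficients (expand at 0): a_0 = 21/25, a_1 = 389/425, a_2 = 64/425, a_3 = -174/425.
c0 = a_0 = 21/25. Peel one level at a time: if S = 1 + c*η/S' with S'(0) = 1, then c is the η-coefficient of S and S' = c*η/(S - 1).
S_1 = c0/f = 1 + (-389/357)*η + (128473/127449)*η^2 + ...; c1 = -389/357.
S_2 = c1*η/(S_1 - 1) = 1 + (128473/138873)*η + (71782/151321)*η^2 + ...; c2 = 128473/138873.
S_3 = c2*η/(S_2 - 1) = 1 + (-25626174/49975997)*η + ...; c3 = -25626174/49975997.


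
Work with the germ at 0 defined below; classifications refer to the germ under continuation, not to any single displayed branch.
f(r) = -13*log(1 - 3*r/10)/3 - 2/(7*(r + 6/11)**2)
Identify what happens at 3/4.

The point is a regular point.

Denominator factors: r + 6/11 = 57/44 at r = 3/4 — none vanishes.
Branch term log(1 - r/(10/3)): argument at 3/4 is 31/40, nonzero, so 3/4 is not its branch point (a point on a principal cut is still regular for the continued germ).
So the germ continues analytically to 3/4.


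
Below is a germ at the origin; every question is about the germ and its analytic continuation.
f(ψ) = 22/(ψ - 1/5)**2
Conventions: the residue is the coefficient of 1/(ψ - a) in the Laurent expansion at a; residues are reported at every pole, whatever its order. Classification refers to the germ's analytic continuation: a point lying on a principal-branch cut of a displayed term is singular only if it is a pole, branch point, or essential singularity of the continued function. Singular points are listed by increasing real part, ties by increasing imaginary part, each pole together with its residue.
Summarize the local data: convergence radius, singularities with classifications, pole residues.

Radius of convergence at 0: 1/5.
At 1/5: a pole of order 2; residue 0.

Denominator factor (ψ - 1/5)^2: pole of order 2 at 1/5, modulus 1/5.
The radius of convergence is the smallest modulus among the singular points: 1/5.
At the order-2 pole 1/5 set g(ψ) = (ψ - (1/5))^2*f(ψ) = 22.
Order-2 pole: residue = g'(a); g'(1/5) = 0, so the residue is 0.


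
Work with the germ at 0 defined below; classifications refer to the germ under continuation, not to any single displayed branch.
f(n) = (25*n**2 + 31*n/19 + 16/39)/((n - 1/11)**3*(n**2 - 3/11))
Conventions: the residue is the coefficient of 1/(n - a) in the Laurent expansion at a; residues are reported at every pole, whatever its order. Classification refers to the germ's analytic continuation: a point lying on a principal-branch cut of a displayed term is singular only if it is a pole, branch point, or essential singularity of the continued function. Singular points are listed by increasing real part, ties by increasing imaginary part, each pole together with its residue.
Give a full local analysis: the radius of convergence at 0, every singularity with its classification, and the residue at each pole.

Denominator factor (n**2 - 3/11): discriminant 12/11, real irrational roots (1/11)*sqrt(33) and -(1/11)*sqrt(33); poles of order 1, moduli (1/11)*sqrt(33) and (1/11)*sqrt(33).
Denominator factor (n - 1/11)^3: pole of order 3 at 1/11, modulus 1/11.
The radius of convergence is the smallest modulus among the singular points: 1/11.
The factor n**2 - 3/11 splits as (n - a)(n - a') with a = -(1/11)*sqrt(33), a' = (1/11)*sqrt(33). At the order-1 pole a set g(n) = (n - a)*f(n) = [(25*n**2 + 31*n/19 + 16/39)/(n - 1/11)**3] / (n - a').
Simple pole: residue = g(a) at a = -(1/11)*sqrt(33), which is 15542087/252928 - (13854863/2276352)*sqrt(33).
At the order-3 pole 1/11 set g(n) = (n - (1/11))^3*f(n) = (25*n**2 + 31*n/19 + 16/39)/(n**2 - 3/11).
Order-3 pole: residue = g''(a)/2; g''(1/11) = -15542087/63232, so the residue is -15542087/126464.
The factor n**2 - 3/11 splits as (n - a)(n - a') with a = (1/11)*sqrt(33), a' = -(1/11)*sqrt(33). At the order-1 pole a set g(n) = (n - a)*f(n) = [(25*n**2 + 31*n/19 + 16/39)/(n - 1/11)**3] / (n - a').
Simple pole: residue = g(a) at a = (1/11)*sqrt(33), which is 15542087/252928 + (13854863/2276352)*sqrt(33).
List the singular points by increasing real part (a conjugate pair: the negative imaginary part first).

Radius of convergence at 0: 1/11.
At -(1/11)*sqrt(33): a pole of order 1; residue 15542087/252928 - (13854863/2276352)*sqrt(33).
At 1/11: a pole of order 3; residue -15542087/126464.
At (1/11)*sqrt(33): a pole of order 1; residue 15542087/252928 + (13854863/2276352)*sqrt(33).


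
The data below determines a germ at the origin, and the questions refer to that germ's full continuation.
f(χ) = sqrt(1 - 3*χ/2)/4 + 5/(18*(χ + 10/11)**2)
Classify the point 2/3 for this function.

The term (1/4)*sqrt(1 - χ/(2/3)) has argument 1 - 2/3/(2/3) = 0 at 2/3: a square-root (algebraic, two-sheeted) branch point; the remaining terms are analytic or single-valued there.

The point is an algebraic (square-root) branch point.


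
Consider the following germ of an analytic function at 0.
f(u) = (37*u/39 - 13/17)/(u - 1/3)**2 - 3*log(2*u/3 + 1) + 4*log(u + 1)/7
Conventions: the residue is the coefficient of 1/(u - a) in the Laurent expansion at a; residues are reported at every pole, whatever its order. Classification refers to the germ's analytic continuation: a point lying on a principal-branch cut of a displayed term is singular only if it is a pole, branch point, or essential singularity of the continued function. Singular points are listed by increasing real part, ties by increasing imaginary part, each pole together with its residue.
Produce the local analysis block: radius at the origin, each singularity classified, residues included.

Radius of convergence at 0: 1/3.
At -3/2: a logarithmic branch point.
At -1: a logarithmic branch point.
At 1/3: a pole of order 2; residue 37/39.

Denominator factor (u - 1/3)^2: pole of order 2 at 1/3, modulus 1/3.
Branch term (-3)*log(1 - u/(-3/2)): its argument vanishes at u = -3/2, a logarithmic branch point, modulus 3/2.
Branch term (4/7)*log(1 - u/(-1)): its argument vanishes at u = -1, a logarithmic branch point, modulus 1.
The radius of convergence is the smallest modulus among the singular points: 1/3.
The branch terms are analytic at 1/3 and contribute nothing to the residue; only the rational part matters.
At the order-2 pole 1/3 set g(u) = (u - (1/3))^2*(rational part) = 37*u/39 - 13/17.
Order-2 pole: residue = g'(a); g'(1/3) = 37/39, so the residue is 37/39.
List the singular points by increasing real part (a conjugate pair: the negative imaginary part first).
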